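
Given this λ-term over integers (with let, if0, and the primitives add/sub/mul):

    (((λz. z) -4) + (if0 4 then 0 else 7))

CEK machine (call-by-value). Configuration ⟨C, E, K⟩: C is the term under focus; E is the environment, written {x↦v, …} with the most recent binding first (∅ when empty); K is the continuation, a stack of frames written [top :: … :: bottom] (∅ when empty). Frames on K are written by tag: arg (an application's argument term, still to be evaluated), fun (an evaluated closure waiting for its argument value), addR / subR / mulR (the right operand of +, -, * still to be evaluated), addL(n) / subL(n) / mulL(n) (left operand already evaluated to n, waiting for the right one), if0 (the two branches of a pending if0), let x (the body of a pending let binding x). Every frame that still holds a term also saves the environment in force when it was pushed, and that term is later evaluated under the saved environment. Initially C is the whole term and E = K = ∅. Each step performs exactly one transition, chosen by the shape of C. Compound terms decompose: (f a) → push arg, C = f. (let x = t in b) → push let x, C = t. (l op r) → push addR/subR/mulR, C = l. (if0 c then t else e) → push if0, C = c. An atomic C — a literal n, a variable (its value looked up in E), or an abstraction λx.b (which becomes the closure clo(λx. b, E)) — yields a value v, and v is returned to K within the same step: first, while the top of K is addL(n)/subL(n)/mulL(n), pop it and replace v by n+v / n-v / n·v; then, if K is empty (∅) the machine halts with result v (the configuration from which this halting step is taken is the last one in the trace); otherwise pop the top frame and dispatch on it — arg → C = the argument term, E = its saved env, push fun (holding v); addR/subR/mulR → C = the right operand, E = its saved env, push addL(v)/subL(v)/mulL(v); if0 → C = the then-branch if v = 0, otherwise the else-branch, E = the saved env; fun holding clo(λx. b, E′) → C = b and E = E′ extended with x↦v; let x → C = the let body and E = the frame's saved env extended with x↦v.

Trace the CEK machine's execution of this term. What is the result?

Answer: 3

Derivation:
t=0: <C=(((λz. z) -4) + (if0 4 then 0 else 7)), E=∅, K=∅>
t=1: <C=((λz. z) -4), E=∅, K=[addR]>
t=2: <C=(λz. z), E=∅, K=[arg :: addR]>
t=3: <C=-4, E=∅, K=[fun :: addR]>
t=4: <C=z, E={z↦-4}, K=[addR]>
t=5: <C=(if0 4 then 0 else 7), E=∅, K=[addL(-4)]>
t=6: <C=4, E=∅, K=[if0 :: addL(-4)]>
t=7: <C=7, E=∅, K=[addL(-4)]>
→ final value 3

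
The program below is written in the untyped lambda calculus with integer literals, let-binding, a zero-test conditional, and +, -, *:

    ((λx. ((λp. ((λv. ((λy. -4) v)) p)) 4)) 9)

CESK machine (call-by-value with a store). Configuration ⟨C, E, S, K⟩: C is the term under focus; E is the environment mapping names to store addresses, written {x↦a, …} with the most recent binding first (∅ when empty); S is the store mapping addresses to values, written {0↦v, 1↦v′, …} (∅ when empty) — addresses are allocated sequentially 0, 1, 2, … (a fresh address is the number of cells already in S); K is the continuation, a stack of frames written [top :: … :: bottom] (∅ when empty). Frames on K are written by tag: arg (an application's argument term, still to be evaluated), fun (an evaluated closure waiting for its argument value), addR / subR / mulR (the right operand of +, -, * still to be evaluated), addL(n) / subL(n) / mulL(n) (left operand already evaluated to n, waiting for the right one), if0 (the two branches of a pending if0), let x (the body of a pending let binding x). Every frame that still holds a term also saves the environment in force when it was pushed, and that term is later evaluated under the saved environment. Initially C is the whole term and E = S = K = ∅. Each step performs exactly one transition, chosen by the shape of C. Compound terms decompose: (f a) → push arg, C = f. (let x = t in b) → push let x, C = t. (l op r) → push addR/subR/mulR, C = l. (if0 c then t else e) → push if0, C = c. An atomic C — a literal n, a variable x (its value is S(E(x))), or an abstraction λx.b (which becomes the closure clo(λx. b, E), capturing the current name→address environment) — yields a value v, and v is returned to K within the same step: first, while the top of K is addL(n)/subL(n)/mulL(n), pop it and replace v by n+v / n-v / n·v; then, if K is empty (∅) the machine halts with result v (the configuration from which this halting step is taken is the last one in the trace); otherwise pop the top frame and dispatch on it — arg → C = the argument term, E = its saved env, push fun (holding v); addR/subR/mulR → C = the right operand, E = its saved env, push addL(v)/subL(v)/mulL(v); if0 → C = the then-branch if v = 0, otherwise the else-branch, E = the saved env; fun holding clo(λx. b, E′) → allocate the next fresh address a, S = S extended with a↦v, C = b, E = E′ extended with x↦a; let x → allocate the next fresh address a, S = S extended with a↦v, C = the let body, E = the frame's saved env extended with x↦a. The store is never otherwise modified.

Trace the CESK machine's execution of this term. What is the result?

t=0: ⟨C=((λx. ((λp. ((λv. ((λy. -4) v)) p)) 4)) 9); E=∅; S=∅; K=∅⟩
t=1: ⟨C=(λx. ((λp. ((λv. ((λy. -4) v)) p)) 4)); E=∅; S=∅; K=[arg]⟩
t=2: ⟨C=9; E=∅; S=∅; K=[fun]⟩
t=3: ⟨C=((λp. ((λv. ((λy. -4) v)) p)) 4); E={x↦0}; S={0↦9}; K=∅⟩
t=4: ⟨C=(λp. ((λv. ((λy. -4) v)) p)); E={x↦0}; S={0↦9}; K=[arg]⟩
t=5: ⟨C=4; E={x↦0}; S={0↦9}; K=[fun]⟩
t=6: ⟨C=((λv. ((λy. -4) v)) p); E={p↦1, x↦0}; S={0↦9, 1↦4}; K=∅⟩
t=7: ⟨C=(λv. ((λy. -4) v)); E={p↦1, x↦0}; S={0↦9, 1↦4}; K=[arg]⟩
t=8: ⟨C=p; E={p↦1, x↦0}; S={0↦9, 1↦4}; K=[fun]⟩
t=9: ⟨C=((λy. -4) v); E={v↦2, p↦1, x↦0}; S={0↦9, 1↦4, 2↦4}; K=∅⟩
t=10: ⟨C=(λy. -4); E={v↦2, p↦1, x↦0}; S={0↦9, 1↦4, 2↦4}; K=[arg]⟩
t=11: ⟨C=v; E={v↦2, p↦1, x↦0}; S={0↦9, 1↦4, 2↦4}; K=[fun]⟩
t=12: ⟨C=-4; E={y↦3, v↦2, p↦1, x↦0}; S={0↦9, 1↦4, 2↦4, 3↦4}; K=∅⟩
→ final value -4

Answer: -4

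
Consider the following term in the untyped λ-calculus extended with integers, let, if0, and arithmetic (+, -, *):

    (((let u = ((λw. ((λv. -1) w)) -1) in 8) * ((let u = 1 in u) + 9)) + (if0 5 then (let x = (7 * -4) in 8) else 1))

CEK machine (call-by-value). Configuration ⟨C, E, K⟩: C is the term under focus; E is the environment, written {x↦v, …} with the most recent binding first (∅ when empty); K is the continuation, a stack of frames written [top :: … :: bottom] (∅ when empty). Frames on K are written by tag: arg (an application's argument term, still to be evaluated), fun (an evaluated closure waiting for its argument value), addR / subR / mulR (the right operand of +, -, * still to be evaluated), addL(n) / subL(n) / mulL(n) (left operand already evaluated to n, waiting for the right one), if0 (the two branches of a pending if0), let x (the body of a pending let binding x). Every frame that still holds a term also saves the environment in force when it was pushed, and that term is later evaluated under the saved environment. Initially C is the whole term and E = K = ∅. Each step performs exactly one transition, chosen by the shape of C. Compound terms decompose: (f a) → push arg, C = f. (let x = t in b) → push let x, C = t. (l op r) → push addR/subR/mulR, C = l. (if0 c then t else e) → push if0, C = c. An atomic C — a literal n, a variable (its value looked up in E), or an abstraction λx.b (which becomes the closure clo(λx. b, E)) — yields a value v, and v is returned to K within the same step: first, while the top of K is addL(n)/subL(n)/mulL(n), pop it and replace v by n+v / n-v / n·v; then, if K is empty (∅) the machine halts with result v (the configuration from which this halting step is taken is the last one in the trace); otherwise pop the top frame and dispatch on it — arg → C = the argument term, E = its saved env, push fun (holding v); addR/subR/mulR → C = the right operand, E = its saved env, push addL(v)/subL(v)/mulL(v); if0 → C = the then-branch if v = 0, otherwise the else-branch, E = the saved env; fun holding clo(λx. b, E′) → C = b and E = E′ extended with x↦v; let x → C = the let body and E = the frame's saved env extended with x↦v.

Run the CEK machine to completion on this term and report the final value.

0. ⟨C=(((let u = ((λw. ((λv. -1) w)) -1) in 8) * ((let u = 1 in u) + 9)) + (if0 5 then (let x = (7 * -4) in 8) else 1)); E=∅; K=∅⟩
1. ⟨C=((let u = ((λw. ((λv. -1) w)) -1) in 8) * ((let u = 1 in u) + 9)); E=∅; K=[addR]⟩
2. ⟨C=(let u = ((λw. ((λv. -1) w)) -1) in 8); E=∅; K=[mulR :: addR]⟩
3. ⟨C=((λw. ((λv. -1) w)) -1); E=∅; K=[let u :: mulR :: addR]⟩
4. ⟨C=(λw. ((λv. -1) w)); E=∅; K=[arg :: let u :: mulR :: addR]⟩
5. ⟨C=-1; E=∅; K=[fun :: let u :: mulR :: addR]⟩
6. ⟨C=((λv. -1) w); E={w↦-1}; K=[let u :: mulR :: addR]⟩
7. ⟨C=(λv. -1); E={w↦-1}; K=[arg :: let u :: mulR :: addR]⟩
8. ⟨C=w; E={w↦-1}; K=[fun :: let u :: mulR :: addR]⟩
9. ⟨C=-1; E={v↦-1, w↦-1}; K=[let u :: mulR :: addR]⟩
10. ⟨C=8; E={u↦-1}; K=[mulR :: addR]⟩
11. ⟨C=((let u = 1 in u) + 9); E=∅; K=[mulL(8) :: addR]⟩
12. ⟨C=(let u = 1 in u); E=∅; K=[addR :: mulL(8) :: addR]⟩
13. ⟨C=1; E=∅; K=[let u :: addR :: mulL(8) :: addR]⟩
14. ⟨C=u; E={u↦1}; K=[addR :: mulL(8) :: addR]⟩
15. ⟨C=9; E=∅; K=[addL(1) :: mulL(8) :: addR]⟩
16. ⟨C=(if0 5 then (let x = (7 * -4) in 8) else 1); E=∅; K=[addL(80)]⟩
17. ⟨C=5; E=∅; K=[if0 :: addL(80)]⟩
18. ⟨C=1; E=∅; K=[addL(80)]⟩
→ final value 81

Answer: 81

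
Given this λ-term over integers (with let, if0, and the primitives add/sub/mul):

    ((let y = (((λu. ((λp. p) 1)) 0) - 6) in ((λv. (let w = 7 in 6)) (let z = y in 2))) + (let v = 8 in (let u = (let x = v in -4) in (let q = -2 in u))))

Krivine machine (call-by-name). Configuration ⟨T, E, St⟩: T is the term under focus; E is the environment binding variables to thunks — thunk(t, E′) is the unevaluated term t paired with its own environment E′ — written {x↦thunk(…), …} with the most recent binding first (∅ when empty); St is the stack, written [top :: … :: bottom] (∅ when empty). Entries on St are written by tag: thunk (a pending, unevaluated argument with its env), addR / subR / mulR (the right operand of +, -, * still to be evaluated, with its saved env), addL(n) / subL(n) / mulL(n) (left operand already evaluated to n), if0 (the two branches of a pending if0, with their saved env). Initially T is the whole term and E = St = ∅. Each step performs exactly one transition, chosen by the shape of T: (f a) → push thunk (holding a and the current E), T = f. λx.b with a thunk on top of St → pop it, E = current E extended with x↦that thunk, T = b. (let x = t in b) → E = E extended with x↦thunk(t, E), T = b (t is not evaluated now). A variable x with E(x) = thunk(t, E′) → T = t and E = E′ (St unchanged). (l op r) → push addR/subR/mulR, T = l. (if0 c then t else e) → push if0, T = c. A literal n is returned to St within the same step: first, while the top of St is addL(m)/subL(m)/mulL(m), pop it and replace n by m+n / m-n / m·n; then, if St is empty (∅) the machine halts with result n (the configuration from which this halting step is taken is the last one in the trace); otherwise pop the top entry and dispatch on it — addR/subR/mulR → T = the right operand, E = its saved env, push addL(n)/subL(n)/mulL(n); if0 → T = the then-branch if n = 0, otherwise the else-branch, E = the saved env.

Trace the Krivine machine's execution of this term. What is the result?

[0] [T=((let y = (((λu. ((λp. p) 1)) 0) - 6) in ((λv. (let w = 7 in 6)) (let z = y in 2))) + (let v = 8 in (let u = (let x = v in -4) in (let q = -2 in u)))) | E=∅ | St=∅]
[1] [T=(let y = (((λu. ((λp. p) 1)) 0) - 6) in ((λv. (let w = 7 in 6)) (let z = y in 2))) | E=∅ | St=[addR]]
[2] [T=((λv. (let w = 7 in 6)) (let z = y in 2)) | E={y↦thunk((((λu. ((λp. p) 1)) 0) - 6), ∅)} | St=[addR]]
[3] [T=(λv. (let w = 7 in 6)) | E={y↦thunk((((λu. ((λp. p) 1)) 0) - 6), ∅)} | St=[thunk :: addR]]
[4] [T=(let w = 7 in 6) | E={v↦thunk((let z = y in 2), {y↦thunk((((λu. ((λp. p) 1)) 0) - 6), ∅)}), y↦thunk((((λu. ((λp. p) 1)) 0) - 6), ∅)} | St=[addR]]
[5] [T=6 | E={w↦thunk(7, {v↦thunk((let z = y in 2), {y↦thunk((((λu. ((λp. p) 1)) 0) - 6), ∅)}), y↦thunk((((λu. ((λp. p) 1)) 0) - 6), ∅)}), v↦thunk((let z = y in 2), {y↦thunk((((λu. ((λp. p) 1)) 0) - 6), ∅)}), y↦thunk((((λu. ((λp. p) 1)) 0) - 6), ∅)} | St=[addR]]
[6] [T=(let v = 8 in (let u = (let x = v in -4) in (let q = -2 in u))) | E=∅ | St=[addL(6)]]
[7] [T=(let u = (let x = v in -4) in (let q = -2 in u)) | E={v↦thunk(8, ∅)} | St=[addL(6)]]
[8] [T=(let q = -2 in u) | E={u↦thunk((let x = v in -4), {v↦thunk(8, ∅)}), v↦thunk(8, ∅)} | St=[addL(6)]]
[9] [T=u | E={q↦thunk(-2, {u↦thunk((let x = v in -4), {v↦thunk(8, ∅)}), v↦thunk(8, ∅)}), u↦thunk((let x = v in -4), {v↦thunk(8, ∅)}), v↦thunk(8, ∅)} | St=[addL(6)]]
[10] [T=(let x = v in -4) | E={v↦thunk(8, ∅)} | St=[addL(6)]]
[11] [T=-4 | E={x↦thunk(v, {v↦thunk(8, ∅)}), v↦thunk(8, ∅)} | St=[addL(6)]]
→ final value 2

Answer: 2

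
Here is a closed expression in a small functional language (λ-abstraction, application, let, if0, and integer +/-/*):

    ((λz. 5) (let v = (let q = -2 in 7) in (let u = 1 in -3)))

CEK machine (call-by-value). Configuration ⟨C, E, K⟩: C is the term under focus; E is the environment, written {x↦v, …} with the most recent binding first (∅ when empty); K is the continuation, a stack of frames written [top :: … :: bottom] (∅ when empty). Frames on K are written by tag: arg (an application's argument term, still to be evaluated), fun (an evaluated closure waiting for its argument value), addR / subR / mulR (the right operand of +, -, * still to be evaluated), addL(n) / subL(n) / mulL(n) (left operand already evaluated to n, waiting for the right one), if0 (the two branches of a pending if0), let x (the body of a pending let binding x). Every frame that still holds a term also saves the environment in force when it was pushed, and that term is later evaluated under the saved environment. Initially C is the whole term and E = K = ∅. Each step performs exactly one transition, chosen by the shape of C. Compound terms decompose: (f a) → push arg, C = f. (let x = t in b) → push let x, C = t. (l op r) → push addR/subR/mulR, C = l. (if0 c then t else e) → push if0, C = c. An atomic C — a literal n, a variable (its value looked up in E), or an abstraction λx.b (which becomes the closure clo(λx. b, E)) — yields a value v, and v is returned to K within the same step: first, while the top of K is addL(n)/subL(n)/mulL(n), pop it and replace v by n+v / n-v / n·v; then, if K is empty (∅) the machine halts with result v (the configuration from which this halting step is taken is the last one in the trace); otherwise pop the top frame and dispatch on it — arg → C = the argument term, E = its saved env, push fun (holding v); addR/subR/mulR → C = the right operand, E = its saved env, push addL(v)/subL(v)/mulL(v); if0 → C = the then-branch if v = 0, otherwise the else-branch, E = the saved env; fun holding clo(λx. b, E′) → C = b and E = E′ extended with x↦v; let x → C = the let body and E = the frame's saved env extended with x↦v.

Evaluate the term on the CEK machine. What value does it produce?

[0] [C=((λz. 5) (let v = (let q = -2 in 7) in (let u = 1 in -3))) | E=∅ | K=∅]
[1] [C=(λz. 5) | E=∅ | K=[arg]]
[2] [C=(let v = (let q = -2 in 7) in (let u = 1 in -3)) | E=∅ | K=[fun]]
[3] [C=(let q = -2 in 7) | E=∅ | K=[let v :: fun]]
[4] [C=-2 | E=∅ | K=[let q :: let v :: fun]]
[5] [C=7 | E={q↦-2} | K=[let v :: fun]]
[6] [C=(let u = 1 in -3) | E={v↦7} | K=[fun]]
[7] [C=1 | E={v↦7} | K=[let u :: fun]]
[8] [C=-3 | E={u↦1, v↦7} | K=[fun]]
[9] [C=5 | E={z↦-3} | K=∅]
→ final value 5

Answer: 5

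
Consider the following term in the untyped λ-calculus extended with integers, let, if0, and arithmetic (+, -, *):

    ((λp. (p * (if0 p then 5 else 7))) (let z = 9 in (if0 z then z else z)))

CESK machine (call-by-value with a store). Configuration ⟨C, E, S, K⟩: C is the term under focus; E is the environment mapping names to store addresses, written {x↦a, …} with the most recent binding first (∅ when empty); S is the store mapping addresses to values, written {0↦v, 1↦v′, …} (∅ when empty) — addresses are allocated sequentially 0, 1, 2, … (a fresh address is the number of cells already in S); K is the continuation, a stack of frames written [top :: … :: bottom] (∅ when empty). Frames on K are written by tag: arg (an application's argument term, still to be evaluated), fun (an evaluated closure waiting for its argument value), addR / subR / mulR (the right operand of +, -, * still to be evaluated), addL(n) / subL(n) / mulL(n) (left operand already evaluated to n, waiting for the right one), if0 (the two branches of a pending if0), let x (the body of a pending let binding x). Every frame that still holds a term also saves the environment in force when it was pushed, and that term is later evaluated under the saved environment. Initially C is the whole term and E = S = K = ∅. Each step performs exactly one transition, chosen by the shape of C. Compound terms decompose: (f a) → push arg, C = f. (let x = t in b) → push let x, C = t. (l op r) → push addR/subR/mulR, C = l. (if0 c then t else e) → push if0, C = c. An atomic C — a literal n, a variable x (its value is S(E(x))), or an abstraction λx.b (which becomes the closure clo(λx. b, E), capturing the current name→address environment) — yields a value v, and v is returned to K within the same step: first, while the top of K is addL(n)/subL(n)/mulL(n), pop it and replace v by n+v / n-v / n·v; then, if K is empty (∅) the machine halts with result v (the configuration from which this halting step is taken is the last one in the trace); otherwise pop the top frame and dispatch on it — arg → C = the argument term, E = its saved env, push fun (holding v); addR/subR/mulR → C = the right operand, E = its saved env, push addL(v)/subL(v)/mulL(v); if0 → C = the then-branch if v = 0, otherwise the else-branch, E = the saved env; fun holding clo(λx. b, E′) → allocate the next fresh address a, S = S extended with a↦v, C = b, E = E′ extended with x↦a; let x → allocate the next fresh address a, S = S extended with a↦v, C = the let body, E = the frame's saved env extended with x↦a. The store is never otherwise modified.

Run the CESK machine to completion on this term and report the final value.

Answer: 63

Machine steps:
step 0: <C=((λp. (p * (if0 p then 5 else 7))) (let z = 9 in (if0 z then z else z))), E=∅, S=∅, K=∅>
step 1: <C=(λp. (p * (if0 p then 5 else 7))), E=∅, S=∅, K=[arg]>
step 2: <C=(let z = 9 in (if0 z then z else z)), E=∅, S=∅, K=[fun]>
step 3: <C=9, E=∅, S=∅, K=[let z :: fun]>
step 4: <C=(if0 z then z else z), E={z↦0}, S={0↦9}, K=[fun]>
step 5: <C=z, E={z↦0}, S={0↦9}, K=[if0 :: fun]>
step 6: <C=z, E={z↦0}, S={0↦9}, K=[fun]>
step 7: <C=(p * (if0 p then 5 else 7)), E={p↦1}, S={0↦9, 1↦9}, K=∅>
step 8: <C=p, E={p↦1}, S={0↦9, 1↦9}, K=[mulR]>
step 9: <C=(if0 p then 5 else 7), E={p↦1}, S={0↦9, 1↦9}, K=[mulL(9)]>
step 10: <C=p, E={p↦1}, S={0↦9, 1↦9}, K=[if0 :: mulL(9)]>
step 11: <C=7, E={p↦1}, S={0↦9, 1↦9}, K=[mulL(9)]>
→ final value 63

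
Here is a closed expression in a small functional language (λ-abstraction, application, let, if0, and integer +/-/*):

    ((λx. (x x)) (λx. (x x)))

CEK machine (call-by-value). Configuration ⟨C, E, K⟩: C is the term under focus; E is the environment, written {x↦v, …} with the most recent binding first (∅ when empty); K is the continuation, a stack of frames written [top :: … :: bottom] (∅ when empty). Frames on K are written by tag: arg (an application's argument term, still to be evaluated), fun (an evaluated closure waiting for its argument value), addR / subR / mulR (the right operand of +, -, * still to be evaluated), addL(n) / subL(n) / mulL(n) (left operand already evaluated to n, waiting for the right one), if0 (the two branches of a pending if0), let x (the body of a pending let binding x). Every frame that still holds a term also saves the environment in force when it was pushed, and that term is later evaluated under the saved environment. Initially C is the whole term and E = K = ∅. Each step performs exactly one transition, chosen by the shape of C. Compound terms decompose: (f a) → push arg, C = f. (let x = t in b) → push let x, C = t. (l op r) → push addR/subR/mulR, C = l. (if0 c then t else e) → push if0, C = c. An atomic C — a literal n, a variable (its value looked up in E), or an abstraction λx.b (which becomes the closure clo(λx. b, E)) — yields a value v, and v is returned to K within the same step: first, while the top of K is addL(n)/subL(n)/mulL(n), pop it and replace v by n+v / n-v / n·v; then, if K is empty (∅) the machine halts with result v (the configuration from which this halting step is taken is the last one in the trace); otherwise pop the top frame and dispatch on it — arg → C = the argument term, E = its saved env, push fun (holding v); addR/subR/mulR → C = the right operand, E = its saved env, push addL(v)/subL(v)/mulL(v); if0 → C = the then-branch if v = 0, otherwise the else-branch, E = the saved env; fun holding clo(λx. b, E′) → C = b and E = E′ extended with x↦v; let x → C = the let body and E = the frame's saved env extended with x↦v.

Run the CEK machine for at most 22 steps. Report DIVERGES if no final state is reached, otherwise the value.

t=0: ⟨C=((λx. (x x)) (λx. (x x))); E=∅; K=∅⟩
t=1: ⟨C=(λx. (x x)); E=∅; K=[arg]⟩
t=2: ⟨C=(λx. (x x)); E=∅; K=[fun]⟩
t=3: ⟨C=(x x); E={x↦clo(λx. (x x), ∅)}; K=∅⟩
t=4: ⟨C=x; E={x↦clo(λx. (x x), ∅)}; K=[arg]⟩
t=5: ⟨C=x; E={x↦clo(λx. (x x), ∅)}; K=[fun]⟩
… configuration repeats with period 3 (steps 3–5 recur indefinitely) …

Answer: DIVERGES (no final state within 22 steps)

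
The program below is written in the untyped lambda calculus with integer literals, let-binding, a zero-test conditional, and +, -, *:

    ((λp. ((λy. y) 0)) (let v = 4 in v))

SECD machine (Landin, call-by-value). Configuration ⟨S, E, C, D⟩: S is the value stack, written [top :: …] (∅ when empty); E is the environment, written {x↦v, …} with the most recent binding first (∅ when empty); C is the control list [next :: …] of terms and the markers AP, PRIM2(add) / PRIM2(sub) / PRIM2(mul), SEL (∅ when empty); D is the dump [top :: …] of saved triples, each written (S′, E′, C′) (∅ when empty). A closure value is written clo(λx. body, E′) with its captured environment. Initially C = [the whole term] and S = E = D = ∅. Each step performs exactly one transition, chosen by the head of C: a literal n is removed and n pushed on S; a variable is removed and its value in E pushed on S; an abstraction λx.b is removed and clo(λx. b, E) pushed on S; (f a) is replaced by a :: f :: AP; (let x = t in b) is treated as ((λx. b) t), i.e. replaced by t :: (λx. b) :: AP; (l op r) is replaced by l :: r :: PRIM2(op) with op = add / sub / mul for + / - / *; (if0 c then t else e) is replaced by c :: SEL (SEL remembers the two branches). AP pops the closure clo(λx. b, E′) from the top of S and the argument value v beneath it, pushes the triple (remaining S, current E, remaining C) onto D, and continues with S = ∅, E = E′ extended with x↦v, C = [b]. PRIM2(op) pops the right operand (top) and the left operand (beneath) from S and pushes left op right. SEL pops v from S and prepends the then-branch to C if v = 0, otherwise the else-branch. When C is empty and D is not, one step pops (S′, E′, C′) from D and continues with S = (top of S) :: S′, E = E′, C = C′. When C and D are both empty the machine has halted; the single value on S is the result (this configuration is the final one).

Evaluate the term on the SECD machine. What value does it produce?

[0] ⟨S=∅; E=∅; C=[((λp. ((λy. y) 0)) (let v = 4 in v))]; D=∅⟩
[1] ⟨S=∅; E=∅; C=[(let v = 4 in v) :: (λp. ((λy. y) 0)) :: AP]; D=∅⟩
[2] ⟨S=∅; E=∅; C=[4 :: (λv. v) :: AP :: (λp. ((λy. y) 0)) :: AP]; D=∅⟩
[3] ⟨S=[4]; E=∅; C=[(λv. v) :: AP :: (λp. ((λy. y) 0)) :: AP]; D=∅⟩
[4] ⟨S=[clo(λv. v, ∅) :: 4]; E=∅; C=[AP :: (λp. ((λy. y) 0)) :: AP]; D=∅⟩
[5] ⟨S=∅; E={v↦4}; C=[v]; D=[(∅, ∅, [(λp. ((λy. y) 0)) :: AP])]⟩
[6] ⟨S=[4]; E={v↦4}; C=∅; D=[(∅, ∅, [(λp. ((λy. y) 0)) :: AP])]⟩
[7] ⟨S=[4]; E=∅; C=[(λp. ((λy. y) 0)) :: AP]; D=∅⟩
[8] ⟨S=[clo(λp. ((λy. y) 0), ∅) :: 4]; E=∅; C=[AP]; D=∅⟩
[9] ⟨S=∅; E={p↦4}; C=[((λy. y) 0)]; D=[(∅, ∅, ∅)]⟩
[10] ⟨S=∅; E={p↦4}; C=[0 :: (λy. y) :: AP]; D=[(∅, ∅, ∅)]⟩
[11] ⟨S=[0]; E={p↦4}; C=[(λy. y) :: AP]; D=[(∅, ∅, ∅)]⟩
[12] ⟨S=[clo(λy. y, {p↦4}) :: 0]; E={p↦4}; C=[AP]; D=[(∅, ∅, ∅)]⟩
[13] ⟨S=∅; E={y↦0, p↦4}; C=[y]; D=[(∅, {p↦4}, ∅) :: (∅, ∅, ∅)]⟩
[14] ⟨S=[0]; E={y↦0, p↦4}; C=∅; D=[(∅, {p↦4}, ∅) :: (∅, ∅, ∅)]⟩
[15] ⟨S=[0]; E={p↦4}; C=∅; D=[(∅, ∅, ∅)]⟩
[16] ⟨S=[0]; E=∅; C=∅; D=∅⟩
→ final value 0

Answer: 0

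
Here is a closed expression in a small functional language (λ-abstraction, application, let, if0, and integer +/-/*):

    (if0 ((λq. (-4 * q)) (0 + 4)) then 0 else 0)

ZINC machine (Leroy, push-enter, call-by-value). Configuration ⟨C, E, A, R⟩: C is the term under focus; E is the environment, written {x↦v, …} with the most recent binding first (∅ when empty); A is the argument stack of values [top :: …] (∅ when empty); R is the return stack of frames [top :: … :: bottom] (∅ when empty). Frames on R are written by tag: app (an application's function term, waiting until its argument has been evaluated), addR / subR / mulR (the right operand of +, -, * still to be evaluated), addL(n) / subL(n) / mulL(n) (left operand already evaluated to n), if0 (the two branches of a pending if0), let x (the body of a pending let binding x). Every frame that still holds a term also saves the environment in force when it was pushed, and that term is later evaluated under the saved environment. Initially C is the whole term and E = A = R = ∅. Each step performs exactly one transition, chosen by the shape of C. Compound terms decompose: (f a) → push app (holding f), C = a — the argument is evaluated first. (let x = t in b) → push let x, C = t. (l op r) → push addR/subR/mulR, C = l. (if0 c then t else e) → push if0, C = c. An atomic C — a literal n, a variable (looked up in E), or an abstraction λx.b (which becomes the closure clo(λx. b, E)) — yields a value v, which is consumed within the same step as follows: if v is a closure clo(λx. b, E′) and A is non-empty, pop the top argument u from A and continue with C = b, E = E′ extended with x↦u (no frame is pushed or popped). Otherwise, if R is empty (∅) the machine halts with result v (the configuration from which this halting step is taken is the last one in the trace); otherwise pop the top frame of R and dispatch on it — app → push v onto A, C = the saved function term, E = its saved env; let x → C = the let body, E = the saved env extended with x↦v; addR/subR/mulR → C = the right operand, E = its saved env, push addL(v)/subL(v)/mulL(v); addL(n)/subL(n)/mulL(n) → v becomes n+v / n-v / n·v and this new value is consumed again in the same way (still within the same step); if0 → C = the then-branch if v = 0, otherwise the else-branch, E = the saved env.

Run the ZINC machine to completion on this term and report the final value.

t=0: [C=(if0 ((λq. (-4 * q)) (0 + 4)) then 0 else 0) | E=∅ | A=∅ | R=∅]
t=1: [C=((λq. (-4 * q)) (0 + 4)) | E=∅ | A=∅ | R=[if0]]
t=2: [C=(0 + 4) | E=∅ | A=∅ | R=[app :: if0]]
t=3: [C=0 | E=∅ | A=∅ | R=[addR :: app :: if0]]
t=4: [C=4 | E=∅ | A=∅ | R=[addL(0) :: app :: if0]]
t=5: [C=(λq. (-4 * q)) | E=∅ | A=[4] | R=[if0]]
t=6: [C=(-4 * q) | E={q↦4} | A=∅ | R=[if0]]
t=7: [C=-4 | E={q↦4} | A=∅ | R=[mulR :: if0]]
t=8: [C=q | E={q↦4} | A=∅ | R=[mulL(-4) :: if0]]
t=9: [C=0 | E=∅ | A=∅ | R=∅]
→ final value 0

Answer: 0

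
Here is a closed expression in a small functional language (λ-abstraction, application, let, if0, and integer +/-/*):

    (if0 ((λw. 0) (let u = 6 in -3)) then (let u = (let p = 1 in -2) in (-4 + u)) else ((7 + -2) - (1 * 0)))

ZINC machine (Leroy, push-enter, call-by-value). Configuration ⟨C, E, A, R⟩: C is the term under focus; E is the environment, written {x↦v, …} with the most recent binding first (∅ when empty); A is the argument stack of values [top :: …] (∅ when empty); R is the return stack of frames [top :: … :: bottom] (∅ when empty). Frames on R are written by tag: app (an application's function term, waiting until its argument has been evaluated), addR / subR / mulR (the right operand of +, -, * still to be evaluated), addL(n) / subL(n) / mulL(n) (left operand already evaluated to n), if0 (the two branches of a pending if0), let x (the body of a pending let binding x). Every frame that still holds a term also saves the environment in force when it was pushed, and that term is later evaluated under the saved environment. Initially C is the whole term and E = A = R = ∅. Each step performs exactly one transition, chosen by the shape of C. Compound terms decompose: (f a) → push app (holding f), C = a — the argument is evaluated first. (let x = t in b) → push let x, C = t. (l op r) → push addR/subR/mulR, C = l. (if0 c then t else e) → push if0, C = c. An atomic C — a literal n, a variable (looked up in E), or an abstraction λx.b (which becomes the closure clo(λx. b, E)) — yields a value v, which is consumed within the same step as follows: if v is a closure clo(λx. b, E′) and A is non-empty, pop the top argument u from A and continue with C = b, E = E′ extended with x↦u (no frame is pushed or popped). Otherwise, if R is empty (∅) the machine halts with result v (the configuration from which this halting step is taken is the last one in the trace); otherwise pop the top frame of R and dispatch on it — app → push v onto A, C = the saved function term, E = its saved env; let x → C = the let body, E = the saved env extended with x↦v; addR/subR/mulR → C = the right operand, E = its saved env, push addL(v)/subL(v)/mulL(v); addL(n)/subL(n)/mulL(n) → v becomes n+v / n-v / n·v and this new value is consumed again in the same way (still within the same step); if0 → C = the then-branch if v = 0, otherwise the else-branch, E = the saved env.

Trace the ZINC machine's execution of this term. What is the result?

step 0: ⟨C=(if0 ((λw. 0) (let u = 6 in -3)) then (let u = (let p = 1 in -2) in (-4 + u)) else ((7 + -2) - (1 * 0))); E=∅; A=∅; R=∅⟩
step 1: ⟨C=((λw. 0) (let u = 6 in -3)); E=∅; A=∅; R=[if0]⟩
step 2: ⟨C=(let u = 6 in -3); E=∅; A=∅; R=[app :: if0]⟩
step 3: ⟨C=6; E=∅; A=∅; R=[let u :: app :: if0]⟩
step 4: ⟨C=-3; E={u↦6}; A=∅; R=[app :: if0]⟩
step 5: ⟨C=(λw. 0); E=∅; A=[-3]; R=[if0]⟩
step 6: ⟨C=0; E={w↦-3}; A=∅; R=[if0]⟩
step 7: ⟨C=(let u = (let p = 1 in -2) in (-4 + u)); E=∅; A=∅; R=∅⟩
step 8: ⟨C=(let p = 1 in -2); E=∅; A=∅; R=[let u]⟩
step 9: ⟨C=1; E=∅; A=∅; R=[let p :: let u]⟩
step 10: ⟨C=-2; E={p↦1}; A=∅; R=[let u]⟩
step 11: ⟨C=(-4 + u); E={u↦-2}; A=∅; R=∅⟩
step 12: ⟨C=-4; E={u↦-2}; A=∅; R=[addR]⟩
step 13: ⟨C=u; E={u↦-2}; A=∅; R=[addL(-4)]⟩
→ final value -6

Answer: -6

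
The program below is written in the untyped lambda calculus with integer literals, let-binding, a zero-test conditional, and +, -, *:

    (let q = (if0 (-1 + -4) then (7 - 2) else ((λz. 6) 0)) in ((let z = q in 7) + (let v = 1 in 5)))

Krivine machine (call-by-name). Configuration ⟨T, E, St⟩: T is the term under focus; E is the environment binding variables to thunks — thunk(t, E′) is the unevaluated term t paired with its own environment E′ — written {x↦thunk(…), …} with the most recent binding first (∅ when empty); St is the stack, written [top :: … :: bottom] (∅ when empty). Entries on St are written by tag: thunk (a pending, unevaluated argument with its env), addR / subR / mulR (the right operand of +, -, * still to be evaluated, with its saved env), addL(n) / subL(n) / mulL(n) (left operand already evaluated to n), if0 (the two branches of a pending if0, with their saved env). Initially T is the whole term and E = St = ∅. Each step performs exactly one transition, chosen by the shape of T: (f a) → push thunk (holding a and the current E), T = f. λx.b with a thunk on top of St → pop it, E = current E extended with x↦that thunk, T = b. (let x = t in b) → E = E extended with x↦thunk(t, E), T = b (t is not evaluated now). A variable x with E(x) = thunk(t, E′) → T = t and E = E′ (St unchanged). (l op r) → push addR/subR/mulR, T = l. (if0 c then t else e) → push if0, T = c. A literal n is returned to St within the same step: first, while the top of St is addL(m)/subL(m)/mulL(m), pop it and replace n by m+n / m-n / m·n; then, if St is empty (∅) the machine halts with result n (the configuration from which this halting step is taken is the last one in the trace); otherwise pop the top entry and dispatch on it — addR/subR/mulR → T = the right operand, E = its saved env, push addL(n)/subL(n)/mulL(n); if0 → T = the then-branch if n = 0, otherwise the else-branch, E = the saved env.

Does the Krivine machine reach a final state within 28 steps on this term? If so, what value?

Answer: 12

Machine steps:
t=0: ⟨T=(let q = (if0 (-1 + -4) then (7 - 2) else ((λz. 6) 0)) in ((let z = q in 7) + (let v = 1 in 5))); E=∅; St=∅⟩
t=1: ⟨T=((let z = q in 7) + (let v = 1 in 5)); E={q↦thunk((if0 (-1 + -4) then (7 - 2) else ((λz. 6) 0)), ∅)}; St=∅⟩
t=2: ⟨T=(let z = q in 7); E={q↦thunk((if0 (-1 + -4) then (7 - 2) else ((λz. 6) 0)), ∅)}; St=[addR]⟩
t=3: ⟨T=7; E={z↦thunk(q, {q↦thunk((if0 (-1 + -4) then (7 - 2) else ((λz. 6) 0)), ∅)}), q↦thunk((if0 (-1 + -4) then (7 - 2) else ((λz. 6) 0)), ∅)}; St=[addR]⟩
t=4: ⟨T=(let v = 1 in 5); E={q↦thunk((if0 (-1 + -4) then (7 - 2) else ((λz. 6) 0)), ∅)}; St=[addL(7)]⟩
t=5: ⟨T=5; E={v↦thunk(1, {q↦thunk((if0 (-1 + -4) then (7 - 2) else ((λz. 6) 0)), ∅)}), q↦thunk((if0 (-1 + -4) then (7 - 2) else ((λz. 6) 0)), ∅)}; St=[addL(7)]⟩
→ final value 12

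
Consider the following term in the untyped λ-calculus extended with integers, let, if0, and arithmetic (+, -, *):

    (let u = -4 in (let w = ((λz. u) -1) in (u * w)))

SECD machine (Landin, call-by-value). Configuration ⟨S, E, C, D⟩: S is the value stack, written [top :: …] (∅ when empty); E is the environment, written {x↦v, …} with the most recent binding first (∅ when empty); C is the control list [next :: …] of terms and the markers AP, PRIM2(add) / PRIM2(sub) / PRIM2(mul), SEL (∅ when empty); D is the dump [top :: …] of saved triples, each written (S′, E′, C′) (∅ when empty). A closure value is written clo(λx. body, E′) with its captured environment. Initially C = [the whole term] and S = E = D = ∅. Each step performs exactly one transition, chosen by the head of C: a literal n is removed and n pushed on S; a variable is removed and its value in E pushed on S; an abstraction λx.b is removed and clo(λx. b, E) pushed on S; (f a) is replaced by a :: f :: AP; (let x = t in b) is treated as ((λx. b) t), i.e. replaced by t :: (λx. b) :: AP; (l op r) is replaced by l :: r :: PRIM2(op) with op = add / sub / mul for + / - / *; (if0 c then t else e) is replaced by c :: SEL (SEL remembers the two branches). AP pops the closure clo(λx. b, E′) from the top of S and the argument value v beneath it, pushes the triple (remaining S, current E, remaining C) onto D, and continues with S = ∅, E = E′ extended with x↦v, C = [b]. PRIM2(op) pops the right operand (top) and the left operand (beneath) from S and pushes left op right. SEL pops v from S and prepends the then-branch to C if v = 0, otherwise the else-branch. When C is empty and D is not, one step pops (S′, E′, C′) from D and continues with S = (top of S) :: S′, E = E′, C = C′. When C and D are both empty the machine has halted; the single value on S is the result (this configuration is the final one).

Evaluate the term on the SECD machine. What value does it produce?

0. [S=∅ | E=∅ | C=[(let u = -4 in (let w = ((λz. u) -1) in (u * w)))] | D=∅]
1. [S=∅ | E=∅ | C=[-4 :: (λu. (let w = ((λz. u) -1) in (u * w))) :: AP] | D=∅]
2. [S=[-4] | E=∅ | C=[(λu. (let w = ((λz. u) -1) in (u * w))) :: AP] | D=∅]
3. [S=[clo(λu. (let w = ((λz. u) -1) in (u * w)), ∅) :: -4] | E=∅ | C=[AP] | D=∅]
4. [S=∅ | E={u↦-4} | C=[(let w = ((λz. u) -1) in (u * w))] | D=[(∅, ∅, ∅)]]
5. [S=∅ | E={u↦-4} | C=[((λz. u) -1) :: (λw. (u * w)) :: AP] | D=[(∅, ∅, ∅)]]
6. [S=∅ | E={u↦-4} | C=[-1 :: (λz. u) :: AP :: (λw. (u * w)) :: AP] | D=[(∅, ∅, ∅)]]
7. [S=[-1] | E={u↦-4} | C=[(λz. u) :: AP :: (λw. (u * w)) :: AP] | D=[(∅, ∅, ∅)]]
8. [S=[clo(λz. u, {u↦-4}) :: -1] | E={u↦-4} | C=[AP :: (λw. (u * w)) :: AP] | D=[(∅, ∅, ∅)]]
9. [S=∅ | E={z↦-1, u↦-4} | C=[u] | D=[(∅, {u↦-4}, [(λw. (u * w)) :: AP]) :: (∅, ∅, ∅)]]
10. [S=[-4] | E={z↦-1, u↦-4} | C=∅ | D=[(∅, {u↦-4}, [(λw. (u * w)) :: AP]) :: (∅, ∅, ∅)]]
11. [S=[-4] | E={u↦-4} | C=[(λw. (u * w)) :: AP] | D=[(∅, ∅, ∅)]]
12. [S=[clo(λw. (u * w), {u↦-4}) :: -4] | E={u↦-4} | C=[AP] | D=[(∅, ∅, ∅)]]
13. [S=∅ | E={w↦-4, u↦-4} | C=[(u * w)] | D=[(∅, {u↦-4}, ∅) :: (∅, ∅, ∅)]]
14. [S=∅ | E={w↦-4, u↦-4} | C=[u :: w :: PRIM2(mul)] | D=[(∅, {u↦-4}, ∅) :: (∅, ∅, ∅)]]
15. [S=[-4] | E={w↦-4, u↦-4} | C=[w :: PRIM2(mul)] | D=[(∅, {u↦-4}, ∅) :: (∅, ∅, ∅)]]
16. [S=[-4 :: -4] | E={w↦-4, u↦-4} | C=[PRIM2(mul)] | D=[(∅, {u↦-4}, ∅) :: (∅, ∅, ∅)]]
17. [S=[16] | E={w↦-4, u↦-4} | C=∅ | D=[(∅, {u↦-4}, ∅) :: (∅, ∅, ∅)]]
18. [S=[16] | E={u↦-4} | C=∅ | D=[(∅, ∅, ∅)]]
19. [S=[16] | E=∅ | C=∅ | D=∅]
→ final value 16

Answer: 16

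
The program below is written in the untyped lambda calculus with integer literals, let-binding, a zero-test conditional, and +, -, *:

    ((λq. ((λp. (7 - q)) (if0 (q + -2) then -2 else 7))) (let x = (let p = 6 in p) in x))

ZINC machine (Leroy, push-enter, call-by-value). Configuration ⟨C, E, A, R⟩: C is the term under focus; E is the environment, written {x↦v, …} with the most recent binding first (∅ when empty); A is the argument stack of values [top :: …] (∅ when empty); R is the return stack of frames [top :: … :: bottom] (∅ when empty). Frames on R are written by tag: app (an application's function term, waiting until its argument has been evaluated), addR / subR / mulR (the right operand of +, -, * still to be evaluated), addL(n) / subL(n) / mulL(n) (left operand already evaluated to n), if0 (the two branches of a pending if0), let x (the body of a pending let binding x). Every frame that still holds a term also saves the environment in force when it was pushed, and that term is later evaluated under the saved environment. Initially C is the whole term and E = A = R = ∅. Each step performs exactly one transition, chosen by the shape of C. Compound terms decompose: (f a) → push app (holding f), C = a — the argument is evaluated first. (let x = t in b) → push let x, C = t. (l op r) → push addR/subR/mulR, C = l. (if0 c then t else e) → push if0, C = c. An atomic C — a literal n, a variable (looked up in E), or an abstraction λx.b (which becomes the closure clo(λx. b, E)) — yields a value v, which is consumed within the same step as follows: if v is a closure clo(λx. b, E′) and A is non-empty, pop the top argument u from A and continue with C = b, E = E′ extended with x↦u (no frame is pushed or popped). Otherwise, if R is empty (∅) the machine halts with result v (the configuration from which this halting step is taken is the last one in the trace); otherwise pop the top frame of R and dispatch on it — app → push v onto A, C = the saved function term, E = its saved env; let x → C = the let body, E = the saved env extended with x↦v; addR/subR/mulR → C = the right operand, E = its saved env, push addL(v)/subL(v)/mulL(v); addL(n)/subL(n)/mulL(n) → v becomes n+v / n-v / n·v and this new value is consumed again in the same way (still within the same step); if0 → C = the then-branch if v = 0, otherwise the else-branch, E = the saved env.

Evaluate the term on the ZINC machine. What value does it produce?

step 0: [C=((λq. ((λp. (7 - q)) (if0 (q + -2) then -2 else 7))) (let x = (let p = 6 in p) in x)) | E=∅ | A=∅ | R=∅]
step 1: [C=(let x = (let p = 6 in p) in x) | E=∅ | A=∅ | R=[app]]
step 2: [C=(let p = 6 in p) | E=∅ | A=∅ | R=[let x :: app]]
step 3: [C=6 | E=∅ | A=∅ | R=[let p :: let x :: app]]
step 4: [C=p | E={p↦6} | A=∅ | R=[let x :: app]]
step 5: [C=x | E={x↦6} | A=∅ | R=[app]]
step 6: [C=(λq. ((λp. (7 - q)) (if0 (q + -2) then -2 else 7))) | E=∅ | A=[6] | R=∅]
step 7: [C=((λp. (7 - q)) (if0 (q + -2) then -2 else 7)) | E={q↦6} | A=∅ | R=∅]
step 8: [C=(if0 (q + -2) then -2 else 7) | E={q↦6} | A=∅ | R=[app]]
step 9: [C=(q + -2) | E={q↦6} | A=∅ | R=[if0 :: app]]
step 10: [C=q | E={q↦6} | A=∅ | R=[addR :: if0 :: app]]
step 11: [C=-2 | E={q↦6} | A=∅ | R=[addL(6) :: if0 :: app]]
step 12: [C=7 | E={q↦6} | A=∅ | R=[app]]
step 13: [C=(λp. (7 - q)) | E={q↦6} | A=[7] | R=∅]
step 14: [C=(7 - q) | E={p↦7, q↦6} | A=∅ | R=∅]
step 15: [C=7 | E={p↦7, q↦6} | A=∅ | R=[subR]]
step 16: [C=q | E={p↦7, q↦6} | A=∅ | R=[subL(7)]]
→ final value 1

Answer: 1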